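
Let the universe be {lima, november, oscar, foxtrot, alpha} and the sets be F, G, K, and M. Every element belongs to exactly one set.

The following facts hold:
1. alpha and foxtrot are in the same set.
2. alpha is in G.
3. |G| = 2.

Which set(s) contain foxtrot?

foxtrot: G

From (2): alpha ∈ G.
(1): foxtrot matches alpha: foxtrot ∉ F.
(1): foxtrot matches alpha: foxtrot ∈ G.
(3): G already has 2, so the rest are out.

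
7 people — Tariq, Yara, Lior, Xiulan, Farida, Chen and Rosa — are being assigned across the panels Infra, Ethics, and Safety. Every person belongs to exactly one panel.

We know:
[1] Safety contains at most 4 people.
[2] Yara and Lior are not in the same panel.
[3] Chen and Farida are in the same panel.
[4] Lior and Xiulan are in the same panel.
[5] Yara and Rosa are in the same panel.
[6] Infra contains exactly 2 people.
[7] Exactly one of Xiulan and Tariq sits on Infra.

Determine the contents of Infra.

Infra = {Lior, Xiulan}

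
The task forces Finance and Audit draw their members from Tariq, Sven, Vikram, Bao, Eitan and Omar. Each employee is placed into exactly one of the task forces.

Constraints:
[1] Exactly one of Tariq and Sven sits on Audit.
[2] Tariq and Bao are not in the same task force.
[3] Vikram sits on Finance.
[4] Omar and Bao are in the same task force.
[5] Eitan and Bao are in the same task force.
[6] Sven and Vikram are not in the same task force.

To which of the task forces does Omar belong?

From (3): Vikram ∈ Finance.
(6): Sven ∉ Finance.
Only one task force left: Sven ∈ Audit.
(1) (exactly one): Tariq ∉ Audit.
Only one task force left: Tariq ∈ Finance.
(2): Bao ∉ Finance.
(4): Omar matches Bao: Omar ∉ Finance.
(5): Eitan matches Bao: Eitan ∉ Finance.
Only one task force left: Bao ∈ Audit.
Only one task force left: Eitan ∈ Audit.
Only one task force left: Omar ∈ Audit.

Omar: Audit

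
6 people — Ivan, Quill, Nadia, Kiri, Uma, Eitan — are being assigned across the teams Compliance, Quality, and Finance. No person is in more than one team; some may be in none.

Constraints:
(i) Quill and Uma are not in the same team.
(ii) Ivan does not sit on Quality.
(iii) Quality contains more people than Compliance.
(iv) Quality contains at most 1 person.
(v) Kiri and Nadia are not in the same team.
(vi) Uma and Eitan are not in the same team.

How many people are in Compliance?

0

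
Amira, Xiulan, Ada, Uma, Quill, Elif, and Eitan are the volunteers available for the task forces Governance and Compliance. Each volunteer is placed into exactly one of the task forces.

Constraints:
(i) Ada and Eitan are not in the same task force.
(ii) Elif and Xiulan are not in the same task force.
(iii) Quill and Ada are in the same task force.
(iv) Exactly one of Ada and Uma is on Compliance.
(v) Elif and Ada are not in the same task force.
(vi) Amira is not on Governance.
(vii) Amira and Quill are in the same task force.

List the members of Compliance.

Compliance = {Ada, Amira, Quill, Xiulan}

From (vi): Amira ∉ Governance.
(vii): Quill matches Amira: Quill ∉ Governance.
Only one task force left: Amira ∈ Compliance.
Only one task force left: Quill ∈ Compliance.
(iii): Ada matches Quill: Ada ∉ Governance.
(iii): Ada matches Quill: Ada ∈ Compliance.
(iv) (exactly one): Uma ∉ Compliance.
(v): Elif ∉ Compliance.
Only one task force left: Uma ∈ Governance.
Only one task force left: Elif ∈ Governance.
(i): Eitan ∉ Compliance.
Only one task force left: Eitan ∈ Governance.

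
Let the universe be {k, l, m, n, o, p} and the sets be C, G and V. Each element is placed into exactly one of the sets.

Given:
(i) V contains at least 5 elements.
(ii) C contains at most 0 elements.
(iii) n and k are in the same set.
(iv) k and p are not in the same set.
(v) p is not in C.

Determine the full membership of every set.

C = {}; G = {p}; V = {k, l, m, n, o}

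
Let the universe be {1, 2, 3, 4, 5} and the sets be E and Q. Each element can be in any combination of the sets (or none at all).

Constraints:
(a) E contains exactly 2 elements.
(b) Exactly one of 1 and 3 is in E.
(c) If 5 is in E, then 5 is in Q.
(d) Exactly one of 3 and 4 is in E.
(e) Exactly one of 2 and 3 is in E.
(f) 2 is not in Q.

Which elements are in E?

E = {3, 5}

From (f): 2 ∉ Q.
Suppose 1 ∈ E: no assignment then satisfies all the clues, so 1 ∉ E.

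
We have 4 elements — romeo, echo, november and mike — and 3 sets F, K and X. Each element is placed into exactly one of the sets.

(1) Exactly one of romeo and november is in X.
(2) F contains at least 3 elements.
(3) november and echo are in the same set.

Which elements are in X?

X = {romeo}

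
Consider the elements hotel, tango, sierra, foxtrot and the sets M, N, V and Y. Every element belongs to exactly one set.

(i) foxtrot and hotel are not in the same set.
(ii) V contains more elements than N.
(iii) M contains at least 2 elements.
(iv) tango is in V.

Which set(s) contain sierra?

From (iv): tango ∈ V.
Suppose sierra ∉ M: no assignment then satisfies all the clues, so sierra ∈ M.

sierra: M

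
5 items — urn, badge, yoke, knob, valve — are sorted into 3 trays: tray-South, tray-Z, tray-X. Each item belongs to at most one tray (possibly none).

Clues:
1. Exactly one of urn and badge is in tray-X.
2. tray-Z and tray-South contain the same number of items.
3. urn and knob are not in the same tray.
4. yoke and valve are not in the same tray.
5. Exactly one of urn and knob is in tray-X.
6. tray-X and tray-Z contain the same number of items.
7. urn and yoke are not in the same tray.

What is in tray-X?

tray-X = {urn}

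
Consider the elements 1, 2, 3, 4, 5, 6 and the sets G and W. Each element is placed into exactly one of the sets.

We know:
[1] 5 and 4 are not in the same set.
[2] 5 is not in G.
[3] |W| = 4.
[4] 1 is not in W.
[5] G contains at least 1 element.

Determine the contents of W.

From (2): 5 ∉ G.
From (4): 1 ∉ W.
Only one set left: 1 ∈ G.
Only one set left: 5 ∈ W.
(1): 4 ∉ W.
(3): only 4 candidates remain for W, so all are in.
Only one set left: 4 ∈ G.

W = {2, 3, 5, 6}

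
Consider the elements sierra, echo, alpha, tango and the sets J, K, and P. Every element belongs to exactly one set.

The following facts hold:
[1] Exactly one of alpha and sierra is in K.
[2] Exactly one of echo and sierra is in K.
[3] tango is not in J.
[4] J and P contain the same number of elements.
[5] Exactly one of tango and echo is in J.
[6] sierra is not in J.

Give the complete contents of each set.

J = {echo}; K = {sierra, tango}; P = {alpha}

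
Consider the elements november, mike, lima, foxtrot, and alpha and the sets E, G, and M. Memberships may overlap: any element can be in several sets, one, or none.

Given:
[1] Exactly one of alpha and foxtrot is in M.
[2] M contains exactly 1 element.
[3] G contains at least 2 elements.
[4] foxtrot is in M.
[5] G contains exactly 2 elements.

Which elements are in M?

M = {foxtrot}

From (4): foxtrot ∈ M.
(1) (exactly one): alpha ∉ M.
(2): M already has 1, so the rest are out.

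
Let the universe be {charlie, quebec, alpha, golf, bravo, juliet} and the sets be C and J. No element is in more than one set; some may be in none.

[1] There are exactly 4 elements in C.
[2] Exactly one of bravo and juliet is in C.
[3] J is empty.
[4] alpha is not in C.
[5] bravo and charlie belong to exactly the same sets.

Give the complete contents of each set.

From (4): alpha ∉ C.
(3): J already has 0, so the rest are out.
Suppose charlie ∉ C: no assignment then satisfies all the clues, so charlie ∈ C.

C = {bravo, charlie, golf, quebec}; J = {}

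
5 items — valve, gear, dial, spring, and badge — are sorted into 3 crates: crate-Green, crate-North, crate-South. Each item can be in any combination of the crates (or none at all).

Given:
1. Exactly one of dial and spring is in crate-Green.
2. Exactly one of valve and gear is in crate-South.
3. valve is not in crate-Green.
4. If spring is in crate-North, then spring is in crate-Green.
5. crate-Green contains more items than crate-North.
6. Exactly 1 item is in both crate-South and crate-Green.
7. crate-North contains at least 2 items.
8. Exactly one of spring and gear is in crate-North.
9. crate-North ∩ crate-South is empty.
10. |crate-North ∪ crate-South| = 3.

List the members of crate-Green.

crate-Green = {badge, gear, spring}

From (3): valve ∉ crate-Green.
Suppose gear ∉ crate-Green: no assignment then satisfies all the clues, so gear ∈ crate-Green.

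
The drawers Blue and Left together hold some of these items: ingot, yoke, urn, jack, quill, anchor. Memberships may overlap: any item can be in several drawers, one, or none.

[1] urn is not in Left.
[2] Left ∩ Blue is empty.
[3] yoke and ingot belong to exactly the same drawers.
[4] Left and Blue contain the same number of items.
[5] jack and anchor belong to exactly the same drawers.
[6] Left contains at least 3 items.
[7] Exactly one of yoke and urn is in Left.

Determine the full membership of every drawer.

Blue = {anchor, jack, urn}; Left = {ingot, quill, yoke}

From (1): urn ∉ Left.
(7) (exactly one): yoke ∈ Left.
(2) (disjoint): yoke ∉ Blue.
(3): ingot matches yoke: ingot ∉ Blue.
(3): ingot matches yoke: ingot ∈ Left.
Suppose urn ∉ Blue: no assignment then satisfies all the clues, so urn ∈ Blue.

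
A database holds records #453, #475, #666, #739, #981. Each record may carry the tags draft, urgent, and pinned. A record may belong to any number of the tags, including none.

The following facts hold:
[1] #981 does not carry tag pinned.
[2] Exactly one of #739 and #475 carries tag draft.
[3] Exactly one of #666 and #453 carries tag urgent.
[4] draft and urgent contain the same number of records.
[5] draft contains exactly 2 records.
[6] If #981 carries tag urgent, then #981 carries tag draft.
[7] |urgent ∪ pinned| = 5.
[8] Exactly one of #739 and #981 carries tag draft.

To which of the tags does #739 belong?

#739: pinned

From (1): #981 ∉ pinned.
Suppose #739 ∈ draft: no assignment then satisfies all the clues, so #739 ∉ draft.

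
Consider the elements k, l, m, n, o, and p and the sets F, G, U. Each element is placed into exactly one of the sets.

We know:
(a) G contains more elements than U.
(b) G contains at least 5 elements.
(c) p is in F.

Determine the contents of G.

From (c): p ∈ F.
(b): only 5 candidates remain for G, so all are in.

G = {k, l, m, n, o}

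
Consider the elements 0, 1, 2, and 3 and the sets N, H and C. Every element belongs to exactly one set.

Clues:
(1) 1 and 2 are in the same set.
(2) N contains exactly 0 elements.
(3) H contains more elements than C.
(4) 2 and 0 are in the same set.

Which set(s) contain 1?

1: H

(2): N already has 0, so the rest are out.
Suppose 1 ∉ H: no assignment then satisfies all the clues, so 1 ∈ H.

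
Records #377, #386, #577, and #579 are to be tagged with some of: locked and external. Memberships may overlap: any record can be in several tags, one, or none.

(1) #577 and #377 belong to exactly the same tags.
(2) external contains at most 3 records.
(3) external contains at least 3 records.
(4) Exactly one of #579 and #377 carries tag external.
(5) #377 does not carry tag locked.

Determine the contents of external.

external = {#377, #386, #577}

From (5): #377 ∉ locked.
(1): #577 matches #377: #577 ∉ locked.
Suppose #377 ∉ external: no assignment then satisfies all the clues, so #377 ∈ external.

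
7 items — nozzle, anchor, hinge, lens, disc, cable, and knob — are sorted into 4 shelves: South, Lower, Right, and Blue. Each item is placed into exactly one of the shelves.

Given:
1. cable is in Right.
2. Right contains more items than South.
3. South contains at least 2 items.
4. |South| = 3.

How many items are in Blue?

0

From (1): cable ∈ Right.
Suppose nozzle ∈ Lower: no assignment then satisfies all the clues, so nozzle ∉ Lower.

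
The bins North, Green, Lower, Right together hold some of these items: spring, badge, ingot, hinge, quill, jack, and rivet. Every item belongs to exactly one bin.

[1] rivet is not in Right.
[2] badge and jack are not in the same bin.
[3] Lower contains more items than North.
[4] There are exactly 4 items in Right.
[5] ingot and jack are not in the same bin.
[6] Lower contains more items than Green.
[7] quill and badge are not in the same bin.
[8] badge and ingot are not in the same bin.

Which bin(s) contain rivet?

From (1): rivet ∉ Right.
Suppose rivet ∈ North: no assignment then satisfies all the clues, so rivet ∉ North.

rivet: Lower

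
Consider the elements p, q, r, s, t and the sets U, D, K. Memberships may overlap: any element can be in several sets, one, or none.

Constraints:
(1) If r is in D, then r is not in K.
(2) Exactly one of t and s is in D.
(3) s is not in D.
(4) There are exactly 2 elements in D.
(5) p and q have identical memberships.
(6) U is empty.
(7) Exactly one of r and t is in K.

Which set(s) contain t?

t: D, K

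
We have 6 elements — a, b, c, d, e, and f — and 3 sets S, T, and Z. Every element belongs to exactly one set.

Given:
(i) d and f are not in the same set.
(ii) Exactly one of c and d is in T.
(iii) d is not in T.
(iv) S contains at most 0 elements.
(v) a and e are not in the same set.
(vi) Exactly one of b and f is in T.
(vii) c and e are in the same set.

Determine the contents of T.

T = {c, e, f}

From (iii): d ∉ T.
(ii) (exactly one): c ∈ T.
(iv): S already has 0, so the rest are out.
(vii): e matches c: e ∈ T.
Only one set left: d ∈ Z.
(i): f ∉ Z.
(v): a ∉ T.
Only one set left: a ∈ Z.
Only one set left: f ∈ T.
(vi) (exactly one): b ∉ T.
Only one set left: b ∈ Z.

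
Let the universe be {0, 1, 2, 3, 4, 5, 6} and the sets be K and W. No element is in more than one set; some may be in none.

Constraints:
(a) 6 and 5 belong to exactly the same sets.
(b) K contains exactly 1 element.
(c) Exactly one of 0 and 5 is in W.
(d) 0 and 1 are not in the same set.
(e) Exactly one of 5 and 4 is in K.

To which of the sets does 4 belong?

4: K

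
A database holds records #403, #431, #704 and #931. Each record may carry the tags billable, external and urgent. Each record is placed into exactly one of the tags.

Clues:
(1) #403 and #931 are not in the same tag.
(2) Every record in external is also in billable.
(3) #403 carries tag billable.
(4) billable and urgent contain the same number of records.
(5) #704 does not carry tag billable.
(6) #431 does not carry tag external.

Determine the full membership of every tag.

billable = {#403, #431}; external = {}; urgent = {#704, #931}

From (3): #403 ∈ billable.
From (5): #704 ∉ billable.
From (6): #431 ∉ external.
(1): #931 ∉ billable.
(2) contrapositive: #704 ∉ external.
(2) contrapositive: #931 ∉ external.
Only one tag left: #704 ∈ urgent.
Only one tag left: #931 ∈ urgent.
Suppose #431 ∉ billable: no assignment then satisfies all the clues, so #431 ∈ billable.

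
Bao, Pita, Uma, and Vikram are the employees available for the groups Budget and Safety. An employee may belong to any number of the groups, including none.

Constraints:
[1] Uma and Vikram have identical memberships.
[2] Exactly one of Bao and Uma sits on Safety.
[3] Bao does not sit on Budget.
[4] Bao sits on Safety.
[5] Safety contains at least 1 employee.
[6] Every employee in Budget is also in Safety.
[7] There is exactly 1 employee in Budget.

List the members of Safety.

Safety = {Bao, Pita}

From (3): Bao ∉ Budget.
From (4): Bao ∈ Safety.
(2) (exactly one): Uma ∉ Safety.
(6) contrapositive: Uma ∉ Budget.
(1): Vikram matches Uma: Vikram ∉ Budget.
(1): Vikram matches Uma: Vikram ∉ Safety.
(7): only 1 candidates remain for Budget, so all are in.
(6) with Pita ∈ Budget: Pita ∈ Safety.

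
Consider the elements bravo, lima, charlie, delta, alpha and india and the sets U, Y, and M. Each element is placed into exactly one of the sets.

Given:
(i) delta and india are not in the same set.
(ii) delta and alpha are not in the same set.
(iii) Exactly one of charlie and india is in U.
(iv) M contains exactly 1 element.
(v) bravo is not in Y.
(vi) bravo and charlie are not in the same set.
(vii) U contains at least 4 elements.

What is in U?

U = {alpha, bravo, india, lima}

From (v): bravo ∉ Y.
Suppose bravo ∉ U: no assignment then satisfies all the clues, so bravo ∈ U.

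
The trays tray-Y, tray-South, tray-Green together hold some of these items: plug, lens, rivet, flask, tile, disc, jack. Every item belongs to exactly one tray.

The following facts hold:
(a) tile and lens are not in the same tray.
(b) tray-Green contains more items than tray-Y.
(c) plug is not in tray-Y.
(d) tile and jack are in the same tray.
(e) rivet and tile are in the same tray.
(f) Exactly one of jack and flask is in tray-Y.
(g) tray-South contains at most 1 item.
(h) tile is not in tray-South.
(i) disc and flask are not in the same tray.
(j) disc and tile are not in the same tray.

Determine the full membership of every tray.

From (c): plug ∉ tray-Y.
From (h): tile ∉ tray-South.
(d): jack matches tile: jack ∉ tray-South.
(e): rivet matches tile: rivet ∉ tray-South.
Suppose plug ∈ tray-South: no assignment then satisfies all the clues, so plug ∉ tray-South.

tray-Y = {flask, lens}; tray-South = {disc}; tray-Green = {jack, plug, rivet, tile}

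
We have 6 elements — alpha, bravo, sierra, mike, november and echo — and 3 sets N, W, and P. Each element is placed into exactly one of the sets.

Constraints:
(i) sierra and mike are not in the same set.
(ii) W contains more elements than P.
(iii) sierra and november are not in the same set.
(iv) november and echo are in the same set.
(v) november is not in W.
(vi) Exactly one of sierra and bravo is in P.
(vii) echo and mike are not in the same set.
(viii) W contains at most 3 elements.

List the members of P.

P = {sierra}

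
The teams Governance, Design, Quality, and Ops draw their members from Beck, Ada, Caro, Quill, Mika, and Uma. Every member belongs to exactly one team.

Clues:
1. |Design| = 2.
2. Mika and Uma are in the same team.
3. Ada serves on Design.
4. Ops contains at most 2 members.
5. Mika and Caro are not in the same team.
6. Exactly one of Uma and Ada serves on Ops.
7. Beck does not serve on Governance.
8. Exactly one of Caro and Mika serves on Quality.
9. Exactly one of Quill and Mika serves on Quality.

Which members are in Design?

From (3): Ada ∈ Design.
From (7): Beck ∉ Governance.
(6) (exactly one): Uma ∈ Ops.
(2): Mika matches Uma: Mika ∉ Governance.
(2): Mika matches Uma: Mika ∉ Design.
(2): Mika matches Uma: Mika ∉ Quality.
(2): Mika matches Uma: Mika ∈ Ops.
(4): Ops already has 2, so the rest are out.
(8) (exactly one): Caro ∈ Quality.
(9) (exactly one): Quill ∈ Quality.
(1): only 2 candidates remain for Design, so all are in.

Design = {Ada, Beck}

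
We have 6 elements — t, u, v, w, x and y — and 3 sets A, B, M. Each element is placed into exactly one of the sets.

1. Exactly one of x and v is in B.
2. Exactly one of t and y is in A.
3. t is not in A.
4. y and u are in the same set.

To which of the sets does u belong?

u: A

From (3): t ∉ A.
(2) (exactly one): y ∈ A.
(4): u matches y: u ∈ A.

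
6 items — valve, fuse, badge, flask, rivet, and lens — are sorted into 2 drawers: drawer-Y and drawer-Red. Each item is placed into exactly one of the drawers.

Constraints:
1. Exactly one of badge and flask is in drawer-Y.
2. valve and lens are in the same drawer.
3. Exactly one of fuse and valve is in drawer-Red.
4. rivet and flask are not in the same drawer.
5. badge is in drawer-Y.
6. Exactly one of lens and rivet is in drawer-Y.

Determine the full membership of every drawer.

From (5): badge ∈ drawer-Y.
(1) (exactly one): flask ∉ drawer-Y.
Only one drawer left: flask ∈ drawer-Red.
(4): rivet ∉ drawer-Red.
Only one drawer left: rivet ∈ drawer-Y.
(6) (exactly one): lens ∉ drawer-Y.
Only one drawer left: lens ∈ drawer-Red.
(2): valve matches lens: valve ∉ drawer-Y.
(2): valve matches lens: valve ∈ drawer-Red.
(3) (exactly one): fuse ∉ drawer-Red.
Only one drawer left: fuse ∈ drawer-Y.

drawer-Y = {badge, fuse, rivet}; drawer-Red = {flask, lens, valve}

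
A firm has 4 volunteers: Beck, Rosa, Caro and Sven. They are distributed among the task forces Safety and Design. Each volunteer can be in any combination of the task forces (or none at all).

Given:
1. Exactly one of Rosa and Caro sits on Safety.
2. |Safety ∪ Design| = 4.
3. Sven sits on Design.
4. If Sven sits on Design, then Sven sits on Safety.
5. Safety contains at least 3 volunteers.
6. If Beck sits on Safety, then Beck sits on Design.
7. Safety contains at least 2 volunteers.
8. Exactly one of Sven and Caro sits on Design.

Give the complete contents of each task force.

Safety = {Beck, Caro, Sven}; Design = {Beck, Rosa, Sven}

From (3): Sven ∈ Design.
(4): Sven ∈ Safety.
(8) (exactly one): Caro ∉ Design.
Suppose Beck ∉ Safety: no assignment then satisfies all the clues, so Beck ∈ Safety.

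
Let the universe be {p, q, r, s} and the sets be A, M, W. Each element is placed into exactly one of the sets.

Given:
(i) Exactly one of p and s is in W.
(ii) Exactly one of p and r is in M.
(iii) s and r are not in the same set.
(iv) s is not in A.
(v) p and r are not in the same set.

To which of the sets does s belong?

s: W

From (iv): s ∉ A.
Suppose s ∈ M: no assignment then satisfies all the clues, so s ∉ M.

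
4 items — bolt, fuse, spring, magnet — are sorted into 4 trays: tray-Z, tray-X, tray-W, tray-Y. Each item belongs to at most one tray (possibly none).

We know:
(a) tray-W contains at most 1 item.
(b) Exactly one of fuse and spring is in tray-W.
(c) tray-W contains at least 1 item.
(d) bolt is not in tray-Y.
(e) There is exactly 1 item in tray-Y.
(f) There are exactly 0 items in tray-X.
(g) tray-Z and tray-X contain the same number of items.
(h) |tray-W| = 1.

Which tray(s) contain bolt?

bolt: none

From (d): bolt ∉ tray-Y.
(f): tray-X already has 0, so the rest are out.
Suppose bolt ∈ tray-Z: no assignment then satisfies all the clues, so bolt ∉ tray-Z.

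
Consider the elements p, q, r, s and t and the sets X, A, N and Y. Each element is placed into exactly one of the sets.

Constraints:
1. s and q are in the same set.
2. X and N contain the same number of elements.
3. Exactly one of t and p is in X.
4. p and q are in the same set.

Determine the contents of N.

N = {r}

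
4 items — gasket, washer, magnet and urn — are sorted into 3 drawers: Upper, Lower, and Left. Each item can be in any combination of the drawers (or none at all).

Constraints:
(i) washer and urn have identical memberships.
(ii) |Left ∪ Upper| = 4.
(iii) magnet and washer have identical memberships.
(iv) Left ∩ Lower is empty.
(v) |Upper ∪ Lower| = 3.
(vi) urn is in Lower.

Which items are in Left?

From (vi): urn ∈ Lower.
(i): washer matches urn: washer ∈ Lower.
(iii): magnet matches washer: magnet ∈ Lower.
(iv) (disjoint): washer ∉ Left.
(iv) (disjoint): magnet ∉ Left.
(iv) (disjoint): urn ∉ Left.
Suppose gasket ∉ Left: no assignment then satisfies all the clues, so gasket ∈ Left.

Left = {gasket}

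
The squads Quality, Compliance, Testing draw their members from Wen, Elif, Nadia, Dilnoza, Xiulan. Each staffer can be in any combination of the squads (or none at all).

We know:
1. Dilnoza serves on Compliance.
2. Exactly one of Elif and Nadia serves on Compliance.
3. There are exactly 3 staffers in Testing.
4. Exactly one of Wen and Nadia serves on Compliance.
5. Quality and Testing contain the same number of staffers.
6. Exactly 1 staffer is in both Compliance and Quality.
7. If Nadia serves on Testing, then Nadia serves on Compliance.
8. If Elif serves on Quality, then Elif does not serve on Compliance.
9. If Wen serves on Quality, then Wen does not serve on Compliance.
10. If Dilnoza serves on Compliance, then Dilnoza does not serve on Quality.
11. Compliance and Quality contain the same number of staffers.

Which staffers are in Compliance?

Compliance = {Dilnoza, Nadia, Xiulan}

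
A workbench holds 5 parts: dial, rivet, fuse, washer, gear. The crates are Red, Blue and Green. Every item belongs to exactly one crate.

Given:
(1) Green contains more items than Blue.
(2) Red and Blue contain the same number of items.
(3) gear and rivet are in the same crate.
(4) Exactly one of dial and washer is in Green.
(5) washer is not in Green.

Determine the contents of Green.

Green = {dial, gear, rivet}

From (5): washer ∉ Green.
(4) (exactly one): dial ∈ Green.
Suppose rivet ∉ Green: no assignment then satisfies all the clues, so rivet ∈ Green.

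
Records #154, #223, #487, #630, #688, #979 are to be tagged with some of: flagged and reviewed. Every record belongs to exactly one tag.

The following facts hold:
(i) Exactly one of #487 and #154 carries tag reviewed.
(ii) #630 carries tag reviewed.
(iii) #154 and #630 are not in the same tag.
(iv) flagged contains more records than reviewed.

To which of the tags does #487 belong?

#487: reviewed

From (ii): #630 ∈ reviewed.
(iii): #154 ∉ reviewed.
Only one tag left: #154 ∈ flagged.
(i) (exactly one): #487 ∈ reviewed.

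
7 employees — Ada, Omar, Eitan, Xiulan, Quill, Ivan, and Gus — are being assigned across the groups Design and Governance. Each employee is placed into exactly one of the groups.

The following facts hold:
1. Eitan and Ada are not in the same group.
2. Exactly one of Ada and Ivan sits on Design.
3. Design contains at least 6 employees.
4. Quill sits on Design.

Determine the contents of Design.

Design = {Eitan, Gus, Ivan, Omar, Quill, Xiulan}

From (4): Quill ∈ Design.
Suppose Ada ∈ Design: no assignment then satisfies all the clues, so Ada ∉ Design.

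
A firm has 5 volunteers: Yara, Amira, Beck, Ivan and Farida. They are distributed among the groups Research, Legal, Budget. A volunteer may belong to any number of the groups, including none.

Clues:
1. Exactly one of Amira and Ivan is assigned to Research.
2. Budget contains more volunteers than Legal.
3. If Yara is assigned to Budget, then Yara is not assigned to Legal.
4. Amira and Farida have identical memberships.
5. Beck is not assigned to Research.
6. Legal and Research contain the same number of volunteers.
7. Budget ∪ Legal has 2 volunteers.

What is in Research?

Research = {Ivan}

From (5): Beck ∉ Research.
Suppose Yara ∈ Research: no assignment then satisfies all the clues, so Yara ∉ Research.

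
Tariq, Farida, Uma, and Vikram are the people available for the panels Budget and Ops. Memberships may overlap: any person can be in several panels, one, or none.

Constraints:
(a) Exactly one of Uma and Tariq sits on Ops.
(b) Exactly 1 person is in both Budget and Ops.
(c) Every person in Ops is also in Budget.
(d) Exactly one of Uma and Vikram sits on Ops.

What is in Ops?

Ops = {Uma}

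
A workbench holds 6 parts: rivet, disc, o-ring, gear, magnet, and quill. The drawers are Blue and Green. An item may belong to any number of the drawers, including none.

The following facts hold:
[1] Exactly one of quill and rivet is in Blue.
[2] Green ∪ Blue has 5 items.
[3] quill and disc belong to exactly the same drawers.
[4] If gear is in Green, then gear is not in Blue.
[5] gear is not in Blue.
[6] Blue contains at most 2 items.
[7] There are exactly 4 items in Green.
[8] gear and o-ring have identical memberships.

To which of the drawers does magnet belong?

magnet: none

From (5): gear ∉ Blue.
(8): o-ring matches gear: o-ring ∉ Blue.
Suppose magnet ∈ Blue: no assignment then satisfies all the clues, so magnet ∉ Blue.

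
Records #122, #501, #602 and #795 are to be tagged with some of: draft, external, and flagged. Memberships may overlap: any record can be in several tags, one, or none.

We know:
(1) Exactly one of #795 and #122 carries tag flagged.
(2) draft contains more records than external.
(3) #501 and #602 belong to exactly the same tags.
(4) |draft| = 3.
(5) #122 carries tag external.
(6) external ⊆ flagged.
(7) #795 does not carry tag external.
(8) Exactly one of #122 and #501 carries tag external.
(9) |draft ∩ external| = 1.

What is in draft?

draft = {#122, #501, #602}

From (5): #122 ∈ external.
From (7): #795 ∉ external.
(6) with #122 ∈ external: #122 ∈ flagged.
(8) (exactly one): #501 ∉ external.
(1) (exactly one): #795 ∉ flagged.
(3): #602 matches #501: #602 ∉ external.
Suppose #122 ∉ draft: no assignment then satisfies all the clues, so #122 ∈ draft.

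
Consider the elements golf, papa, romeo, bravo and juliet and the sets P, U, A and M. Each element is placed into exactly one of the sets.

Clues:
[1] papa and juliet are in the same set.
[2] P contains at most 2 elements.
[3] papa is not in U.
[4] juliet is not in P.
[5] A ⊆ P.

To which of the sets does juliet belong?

juliet: M

From (3): papa ∉ U.
From (4): juliet ∉ P.
(1): papa matches juliet: papa ∉ P.
(1): juliet matches papa: juliet ∉ U.
(5) contrapositive: papa ∉ A.
(5) contrapositive: juliet ∉ A.
Only one set left: papa ∈ M.
Only one set left: juliet ∈ M.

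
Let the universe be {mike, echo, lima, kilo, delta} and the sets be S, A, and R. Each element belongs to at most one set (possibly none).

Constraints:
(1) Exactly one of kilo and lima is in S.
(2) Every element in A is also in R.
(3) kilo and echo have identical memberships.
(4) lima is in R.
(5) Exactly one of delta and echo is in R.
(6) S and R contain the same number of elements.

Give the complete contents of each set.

S = {echo, kilo}; A = {}; R = {delta, lima}

From (4): lima ∈ R.
(1) (exactly one): kilo ∈ S.
(3): echo matches kilo: echo ∈ S.
(5) (exactly one): delta ∈ R.
Suppose mike ∈ S: no assignment then satisfies all the clues, so mike ∉ S.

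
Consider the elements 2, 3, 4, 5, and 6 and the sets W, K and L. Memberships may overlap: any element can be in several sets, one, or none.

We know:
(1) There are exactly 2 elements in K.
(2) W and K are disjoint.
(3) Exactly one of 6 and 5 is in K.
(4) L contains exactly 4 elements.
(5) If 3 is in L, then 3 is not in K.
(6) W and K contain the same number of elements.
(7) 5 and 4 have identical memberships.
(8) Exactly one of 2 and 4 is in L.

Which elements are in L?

L = {3, 4, 5, 6}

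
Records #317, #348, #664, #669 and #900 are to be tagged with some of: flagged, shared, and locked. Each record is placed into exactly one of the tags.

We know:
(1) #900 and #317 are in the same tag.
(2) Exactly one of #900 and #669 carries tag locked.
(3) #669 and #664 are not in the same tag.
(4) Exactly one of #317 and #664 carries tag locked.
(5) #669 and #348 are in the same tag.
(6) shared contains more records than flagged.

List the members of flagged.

flagged = {#664}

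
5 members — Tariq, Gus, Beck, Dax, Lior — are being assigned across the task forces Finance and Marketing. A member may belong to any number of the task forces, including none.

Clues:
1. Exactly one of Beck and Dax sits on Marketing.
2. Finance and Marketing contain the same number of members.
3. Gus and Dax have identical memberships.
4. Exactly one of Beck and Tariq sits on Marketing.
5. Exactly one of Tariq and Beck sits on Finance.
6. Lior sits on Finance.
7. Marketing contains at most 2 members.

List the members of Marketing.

Marketing = {Beck, Lior}

From (6): Lior ∈ Finance.
Suppose Tariq ∈ Marketing: no assignment then satisfies all the clues, so Tariq ∉ Marketing.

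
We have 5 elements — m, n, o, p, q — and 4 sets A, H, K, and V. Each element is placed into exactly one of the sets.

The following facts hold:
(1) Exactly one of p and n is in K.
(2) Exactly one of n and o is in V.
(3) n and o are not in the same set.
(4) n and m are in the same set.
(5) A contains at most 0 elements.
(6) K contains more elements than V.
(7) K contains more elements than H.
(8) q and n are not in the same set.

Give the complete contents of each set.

A = {}; H = {}; K = {o, p, q}; V = {m, n}

(5): A already has 0, so the rest are out.
Suppose m ∈ H: no assignment then satisfies all the clues, so m ∉ H.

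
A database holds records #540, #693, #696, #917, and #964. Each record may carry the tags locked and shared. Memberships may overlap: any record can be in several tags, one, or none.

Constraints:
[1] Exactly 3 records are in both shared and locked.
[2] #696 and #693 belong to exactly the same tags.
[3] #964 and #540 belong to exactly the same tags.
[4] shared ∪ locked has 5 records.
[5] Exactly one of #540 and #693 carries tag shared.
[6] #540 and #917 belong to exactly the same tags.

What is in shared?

shared = {#540, #917, #964}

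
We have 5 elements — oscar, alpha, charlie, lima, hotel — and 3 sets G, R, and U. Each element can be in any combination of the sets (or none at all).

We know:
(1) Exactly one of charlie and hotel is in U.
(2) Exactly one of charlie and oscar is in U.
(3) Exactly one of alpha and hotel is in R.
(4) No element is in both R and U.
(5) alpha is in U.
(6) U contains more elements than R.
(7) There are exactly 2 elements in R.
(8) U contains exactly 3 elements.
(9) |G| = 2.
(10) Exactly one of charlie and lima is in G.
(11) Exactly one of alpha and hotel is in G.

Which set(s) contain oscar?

oscar: R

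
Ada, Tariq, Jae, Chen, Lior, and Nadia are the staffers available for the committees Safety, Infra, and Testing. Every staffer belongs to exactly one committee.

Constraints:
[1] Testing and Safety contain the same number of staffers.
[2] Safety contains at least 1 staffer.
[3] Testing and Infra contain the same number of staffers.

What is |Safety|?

2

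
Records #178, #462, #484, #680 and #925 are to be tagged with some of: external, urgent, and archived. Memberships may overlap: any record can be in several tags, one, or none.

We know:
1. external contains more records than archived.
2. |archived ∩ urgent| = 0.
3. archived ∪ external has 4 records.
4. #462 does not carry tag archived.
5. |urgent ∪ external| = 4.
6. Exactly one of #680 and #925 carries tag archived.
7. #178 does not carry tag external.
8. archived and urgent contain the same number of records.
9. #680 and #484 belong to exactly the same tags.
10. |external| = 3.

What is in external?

external = {#462, #484, #680}

From (4): #462 ∉ archived.
From (7): #178 ∉ external.
Suppose #462 ∉ external: no assignment then satisfies all the clues, so #462 ∈ external.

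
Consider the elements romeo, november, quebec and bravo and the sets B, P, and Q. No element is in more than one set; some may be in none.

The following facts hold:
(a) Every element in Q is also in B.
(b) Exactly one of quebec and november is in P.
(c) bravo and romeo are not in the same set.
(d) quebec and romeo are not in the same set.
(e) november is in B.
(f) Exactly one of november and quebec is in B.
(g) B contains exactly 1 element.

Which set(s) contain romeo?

romeo: none

From (e): november ∈ B.
(b) (exactly one): quebec ∈ P.
(d): romeo ∉ P.
(g): B already has 1, so the rest are out.
(a) contrapositive: romeo ∉ Q.
(a) contrapositive: bravo ∉ Q.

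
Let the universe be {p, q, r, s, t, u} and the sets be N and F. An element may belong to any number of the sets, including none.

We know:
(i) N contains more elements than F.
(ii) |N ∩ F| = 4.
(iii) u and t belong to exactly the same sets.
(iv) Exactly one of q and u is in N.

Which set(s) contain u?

u: F, N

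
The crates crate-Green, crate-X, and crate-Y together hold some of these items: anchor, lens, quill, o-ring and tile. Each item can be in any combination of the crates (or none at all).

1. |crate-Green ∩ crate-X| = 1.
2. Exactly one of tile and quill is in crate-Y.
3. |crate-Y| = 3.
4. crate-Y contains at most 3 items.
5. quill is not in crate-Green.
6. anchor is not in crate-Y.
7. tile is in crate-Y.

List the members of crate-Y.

crate-Y = {lens, o-ring, tile}

From (5): quill ∉ crate-Green.
From (6): anchor ∉ crate-Y.
From (7): tile ∈ crate-Y.
(2) (exactly one): quill ∉ crate-Y.
(3): only 3 candidates remain for crate-Y, so all are in.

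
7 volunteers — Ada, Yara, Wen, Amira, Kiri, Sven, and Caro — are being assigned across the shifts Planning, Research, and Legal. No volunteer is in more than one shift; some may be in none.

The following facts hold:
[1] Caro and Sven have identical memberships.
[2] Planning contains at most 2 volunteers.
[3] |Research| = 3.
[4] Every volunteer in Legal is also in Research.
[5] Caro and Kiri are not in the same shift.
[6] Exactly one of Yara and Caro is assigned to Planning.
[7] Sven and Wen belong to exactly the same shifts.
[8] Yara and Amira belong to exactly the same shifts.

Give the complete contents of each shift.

Planning = {Amira, Yara}; Research = {Caro, Sven, Wen}; Legal = {}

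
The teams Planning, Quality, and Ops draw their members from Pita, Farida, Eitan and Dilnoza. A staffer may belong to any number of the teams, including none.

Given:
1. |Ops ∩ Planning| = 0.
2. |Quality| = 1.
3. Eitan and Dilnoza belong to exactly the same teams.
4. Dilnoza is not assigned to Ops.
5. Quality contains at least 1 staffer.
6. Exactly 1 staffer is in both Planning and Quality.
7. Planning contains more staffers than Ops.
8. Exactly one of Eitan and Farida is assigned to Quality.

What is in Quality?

Quality = {Farida}

From (4): Dilnoza ∉ Ops.
(3): Eitan matches Dilnoza: Eitan ∉ Ops.
Suppose Pita ∈ Quality: no assignment then satisfies all the clues, so Pita ∉ Quality.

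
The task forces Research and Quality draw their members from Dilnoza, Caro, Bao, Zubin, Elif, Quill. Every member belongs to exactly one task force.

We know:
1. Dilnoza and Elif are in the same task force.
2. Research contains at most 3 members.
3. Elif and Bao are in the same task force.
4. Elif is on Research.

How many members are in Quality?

From (4): Elif ∈ Research.
(1): Dilnoza matches Elif: Dilnoza ∈ Research.
(3): Bao matches Elif: Bao ∈ Research.
(2): Research already has 3, so the rest are out.
Only one task force left: Caro ∈ Quality.
Only one task force left: Zubin ∈ Quality.
Only one task force left: Quill ∈ Quality.

3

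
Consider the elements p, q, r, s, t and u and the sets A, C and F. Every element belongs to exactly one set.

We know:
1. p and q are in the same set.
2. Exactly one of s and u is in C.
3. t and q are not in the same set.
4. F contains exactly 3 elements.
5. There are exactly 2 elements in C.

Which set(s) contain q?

q: F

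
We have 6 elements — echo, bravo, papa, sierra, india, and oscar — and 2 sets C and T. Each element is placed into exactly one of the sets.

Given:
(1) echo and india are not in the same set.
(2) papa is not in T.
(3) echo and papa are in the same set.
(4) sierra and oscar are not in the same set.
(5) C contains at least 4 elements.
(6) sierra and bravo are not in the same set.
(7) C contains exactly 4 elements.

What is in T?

T = {india, sierra}

From (2): papa ∉ T.
(3): echo matches papa: echo ∉ T.
Only one set left: echo ∈ C.
Only one set left: papa ∈ C.
(1): india ∉ C.
Only one set left: india ∈ T.
Suppose bravo ∈ T: no assignment then satisfies all the clues, so bravo ∉ T.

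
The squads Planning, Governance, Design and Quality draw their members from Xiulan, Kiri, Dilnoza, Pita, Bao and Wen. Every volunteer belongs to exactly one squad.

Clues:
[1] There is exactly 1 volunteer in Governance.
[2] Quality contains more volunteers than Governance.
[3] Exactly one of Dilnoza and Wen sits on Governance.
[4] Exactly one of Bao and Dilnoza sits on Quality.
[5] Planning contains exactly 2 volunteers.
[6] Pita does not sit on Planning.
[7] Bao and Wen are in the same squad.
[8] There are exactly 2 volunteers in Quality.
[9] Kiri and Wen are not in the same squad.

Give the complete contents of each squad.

From (6): Pita ∉ Planning.
Suppose Xiulan ∉ Planning: no assignment then satisfies all the clues, so Xiulan ∈ Planning.

Planning = {Kiri, Xiulan}; Governance = {Dilnoza}; Design = {Pita}; Quality = {Bao, Wen}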